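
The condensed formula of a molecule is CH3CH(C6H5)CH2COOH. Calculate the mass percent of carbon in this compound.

73.15%

Element totals:
  C: 10
  H: 12
  O: 2
Molecular formula: C10H12O2.
Molar mass = 164.204 g/mol.
Mass from C: 10 × 12.011 = 120.110 g/mol.
%C = 120.110 / 164.204 × 100 = 73.15%.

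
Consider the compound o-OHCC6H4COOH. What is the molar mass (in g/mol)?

Atom tally by fragment:
  benzene ring core → C:6 H:6
  (− 2 ring H displaced by substituents)
  + CHO → C:1 H:1 O:1
  + COOH → C:1 H:1 O:2
Element totals:
  C: 8
  H: 6
  O: 3
Molecular formula: C8H6O3.
  M = 8(12.011) + 6(1.008) + 3(15.999)
    = 96.088 + 6.048 + 47.997 = 150.133

150.13 g/mol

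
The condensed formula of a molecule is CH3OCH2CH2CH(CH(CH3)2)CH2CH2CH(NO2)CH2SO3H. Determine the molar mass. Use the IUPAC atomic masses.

Atom tally by fragment:
  CH3OCH2 → C:2 H:5 O:1
  CH2 → C:1 H:2
  CH(CH(CH3)2) → C:4 H:8
  CH2 → C:1 H:2
  CH2 → C:1 H:2
  CH(NO2) → C:1 H:1 N:1 O:2
  CH2SO3H → C:1 H:3 S:1 O:3
Element totals:
  C: 11
  H: 23
  N: 1
  O: 6
  S: 1
Molecular formula: C11H23NO6S.
  M = 11(12.011) + 23(1.008) + 14.007 + 6(15.999) + 32.06
    = 132.121 + 23.184 + 14.007 + 95.994 + 32.060 = 297.366

297.37 g/mol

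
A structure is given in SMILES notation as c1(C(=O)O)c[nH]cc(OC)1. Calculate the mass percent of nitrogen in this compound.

9.93%

Atom tally by fragment:
  pyrrole ring core → C:4 H:5 N:1
  (− 2 ring H displaced by substituents)
  + COOH → C:1 H:1 O:2
  + OCH3 → C:1 H:3 O:1
Element totals:
  C: 6
  H: 7
  N: 1
  O: 3
Molecular formula: C6H7NO3.
Molar mass = 141.126 g/mol.
Mass from N: 1 × 14.007 = 14.007 g/mol.
%N = 14.007 / 141.126 × 100 = 9.93%.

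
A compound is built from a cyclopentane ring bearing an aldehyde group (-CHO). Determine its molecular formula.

C6H10O

Atom tally by fragment:
  cyclopentane ring core → C:5 H:10
  (− 1 ring H displaced by substituents)
  + CHO → C:1 H:1 O:1
Element totals:
  C: 6
  H: 10
  O: 1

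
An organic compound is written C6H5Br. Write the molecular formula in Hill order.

C6H5Br

Atom tally by fragment:
  benzene ring core → C:6 H:6
  (− 1 ring H displaced by substituents)
  + Br → Br:1
Element totals:
  C: 6
  H: 5
  Br: 1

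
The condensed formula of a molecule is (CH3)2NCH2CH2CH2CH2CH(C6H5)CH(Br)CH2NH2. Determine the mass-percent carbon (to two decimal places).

57.51%

Element totals:
  C: 15
  H: 25
  Br: 1
  N: 2
Molecular formula: C15H25BrN2.
Molar mass = 313.283 g/mol.
Mass from C: 15 × 12.011 = 180.165 g/mol.
%C = 180.165 / 313.283 × 100 = 57.51%.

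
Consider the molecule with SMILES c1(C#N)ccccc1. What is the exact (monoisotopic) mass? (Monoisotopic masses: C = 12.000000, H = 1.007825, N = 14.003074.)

103.0422

Atom tally by fragment:
  benzene ring core → C:6 H:6
  (− 1 ring H displaced by substituents)
  + CN → C:1 N:1
Element totals:
  C: 7
  H: 5
  N: 1
Molecular formula: C7H5N.
  M = 7(12.0) + 5(1.007825) + 14.003074
    = 84.000000 + 5.039125 + 14.003074 = 103.042199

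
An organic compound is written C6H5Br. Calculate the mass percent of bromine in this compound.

Atom tally by fragment:
  benzene ring core → C:6 H:6
  (− 1 ring H displaced by substituents)
  + Br → Br:1
Element totals:
  C: 6
  H: 5
  Br: 1
Molecular formula: C6H5Br.
Molar mass = 157.010 g/mol.
Mass from Br: 1 × 79.904 = 79.904 g/mol.
%Br = 79.904 / 157.010 × 100 = 50.89%.

50.89%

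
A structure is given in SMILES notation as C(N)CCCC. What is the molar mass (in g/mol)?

87.17 g/mol

Atom tally by fragment:
  H2NCH2 → C:1 H:4 N:1
  CH2 → C:1 H:2
  CH2 → C:1 H:2
  CH2 → C:1 H:2
  CH3 → C:1 H:3
Element totals:
  C: 5
  H: 13
  N: 1
Molecular formula: C5H13N.
  M = 5(12.011) + 13(1.008) + 14.007
    = 60.055 + 13.104 + 14.007 = 87.166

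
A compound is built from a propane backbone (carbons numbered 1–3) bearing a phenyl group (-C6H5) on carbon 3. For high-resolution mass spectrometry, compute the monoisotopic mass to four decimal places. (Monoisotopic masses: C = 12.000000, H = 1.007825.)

120.0939

Atom tally by fragment:
  CH3 → C:1 H:3
  CH2 → C:1 H:2
  CH2C6H5 → C:7 H:7
Element totals:
  C: 9
  H: 12
Molecular formula: C9H12.
  M = 9(12.0) + 12(1.007825)
    = 108.000000 + 12.093900 = 120.093900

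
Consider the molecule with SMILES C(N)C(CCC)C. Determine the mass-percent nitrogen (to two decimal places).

Atom tally by fragment:
  H2NCH2 → C:1 H:4 N:1
  CH(CH2CH2CH3) → C:4 H:8
  CH3 → C:1 H:3
Element totals:
  C: 6
  H: 15
  N: 1
Molecular formula: C6H15N.
Molar mass = 101.193 g/mol.
Mass from N: 1 × 14.007 = 14.007 g/mol.
%N = 14.007 / 101.193 × 100 = 13.84%.

13.84%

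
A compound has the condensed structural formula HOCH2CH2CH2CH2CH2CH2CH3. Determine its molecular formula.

Element totals:
  C: 7
  H: 16
  O: 1

C7H16O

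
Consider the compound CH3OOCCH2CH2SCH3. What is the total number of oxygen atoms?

2

Element totals:
  C: 5
  H: 10
  O: 2
  S: 1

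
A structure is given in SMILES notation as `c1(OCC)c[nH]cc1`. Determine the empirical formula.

C6H9NO

Atom tally by fragment:
  pyrrole ring core → C:4 H:5 N:1
  (− 1 ring H displaced by substituents)
  + OC2H5 → C:2 H:5 O:1
Element totals:
  C: 6
  H: 9
  N: 1
  O: 1
Molecular formula: C6H9NO.
gcd of subscripts (6, 9, 1, 1) = 1, so the empirical formula equals the molecular formula.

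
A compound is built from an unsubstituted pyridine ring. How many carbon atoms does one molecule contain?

Atom tally by fragment:
  pyridine ring core → C:5 H:5 N:1
Element totals:
  C: 5
  H: 5
  N: 1

5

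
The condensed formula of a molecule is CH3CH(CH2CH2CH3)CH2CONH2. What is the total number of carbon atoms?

7

Atom tally by fragment:
  CH3 → C:1 H:3
  CH(CH2CH2CH3) → C:4 H:8
  CH2CONH2 → C:2 H:4 O:1 N:1
Element totals:
  C: 7
  H: 15
  N: 1
  O: 1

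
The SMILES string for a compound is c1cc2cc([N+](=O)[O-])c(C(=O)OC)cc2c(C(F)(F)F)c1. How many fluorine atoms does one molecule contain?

3

Atom tally by fragment:
  naphthalene ring system core → C:10 H:8
  (− 3 ring H displaced by substituents)
  + NO2 → N:1 O:2
  + COOCH3 → C:2 H:3 O:2
  + CF3 → C:1 F:3
Element totals:
  C: 13
  H: 8
  F: 3
  N: 1
  O: 4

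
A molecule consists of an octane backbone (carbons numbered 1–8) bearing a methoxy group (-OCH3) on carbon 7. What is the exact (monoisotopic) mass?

144.1514

Atom tally by fragment:
  CH3 → C:1 H:3
  CH2 → C:1 H:2
  CH2 → C:1 H:2
  CH2 → C:1 H:2
  CH2 → C:1 H:2
  CH2 → C:1 H:2
  CH(OCH3) → C:2 H:4 O:1
  CH3 → C:1 H:3
Element totals:
  C: 9
  H: 20
  O: 1
Molecular formula: C9H20O.
  M = 9(12.0) + 20(1.007825) + 15.994915
    = 108.000000 + 20.156500 + 15.994915 = 144.151415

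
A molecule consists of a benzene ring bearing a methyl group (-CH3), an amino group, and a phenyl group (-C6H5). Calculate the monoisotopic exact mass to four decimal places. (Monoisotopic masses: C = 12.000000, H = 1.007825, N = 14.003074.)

183.1048

Atom tally by fragment:
  benzene ring core → C:6 H:6
  (− 3 ring H displaced by substituents)
  + CH3 → C:1 H:3
  + NH2 → N:1 H:2
  + C6H5 → C:6 H:5
Element totals:
  C: 13
  H: 13
  N: 1
Molecular formula: C13H13N.
  M = 13(12.0) + 13(1.007825) + 14.003074
    = 156.000000 + 13.101725 + 14.003074 = 183.104799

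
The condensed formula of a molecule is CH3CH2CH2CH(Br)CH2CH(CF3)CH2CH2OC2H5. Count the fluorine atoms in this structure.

Atom tally by fragment:
  CH3 → C:1 H:3
  CH2 → C:1 H:2
  CH2 → C:1 H:2
  CH(Br) → C:1 H:1 Br:1
  CH2 → C:1 H:2
  CH(CF3) → C:2 H:1 F:3
  CH2 → C:1 H:2
  CH2OC2H5 → C:3 H:7 O:1
Element totals:
  C: 11
  H: 20
  Br: 1
  F: 3
  O: 1

3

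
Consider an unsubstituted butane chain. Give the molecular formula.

Atom tally by fragment:
  CH3 → C:1 H:3
  CH2 → C:1 H:2
  CH2 → C:1 H:2
  CH3 → C:1 H:3
Element totals:
  C: 4
  H: 10

C4H10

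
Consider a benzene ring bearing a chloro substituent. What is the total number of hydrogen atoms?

5

Atom tally by fragment:
  benzene ring core → C:6 H:6
  (− 1 ring H displaced by substituents)
  + Cl → Cl:1
Element totals:
  C: 6
  H: 5
  Cl: 1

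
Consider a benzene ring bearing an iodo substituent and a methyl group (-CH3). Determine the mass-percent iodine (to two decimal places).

58.20%

Atom tally by fragment:
  benzene ring core → C:6 H:6
  (− 2 ring H displaced by substituents)
  + I → I:1
  + CH3 → C:1 H:3
Element totals:
  C: 7
  H: 7
  I: 1
Molecular formula: C7H7I.
Molar mass = 218.037 g/mol.
Mass from I: 1 × 126.904 = 126.904 g/mol.
%I = 126.904 / 218.037 × 100 = 58.20%.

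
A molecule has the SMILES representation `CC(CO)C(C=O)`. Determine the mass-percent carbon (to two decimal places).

58.80%

Atom tally by fragment:
  CH3 → C:1 H:3
  CH(CH2OH) → C:2 H:4 O:1
  CH2CHO → C:2 H:3 O:1
Element totals:
  C: 5
  H: 10
  O: 2
Molecular formula: C5H10O2.
Molar mass = 102.133 g/mol.
Mass from C: 5 × 12.011 = 60.055 g/mol.
%C = 60.055 / 102.133 × 100 = 58.80%.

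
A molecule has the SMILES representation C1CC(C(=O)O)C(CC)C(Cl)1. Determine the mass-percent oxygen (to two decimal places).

Atom tally by fragment:
  cyclopentane ring core → C:5 H:10
  (− 3 ring H displaced by substituents)
  + COOH → C:1 H:1 O:2
  + C2H5 → C:2 H:5
  + Cl → Cl:1
Element totals:
  C: 8
  H: 13
  Cl: 1
  O: 2
Molecular formula: C8H13ClO2.
Molar mass = 176.640 g/mol.
Mass from O: 2 × 15.999 = 31.998 g/mol.
%O = 31.998 / 176.640 × 100 = 18.11%.

18.11%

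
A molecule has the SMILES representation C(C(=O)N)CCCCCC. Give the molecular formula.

C8H17NO

Atom tally by fragment:
  H2NOCCH2 → C:2 H:4 O:1 N:1
  CH2 → C:1 H:2
  CH2 → C:1 H:2
  CH2 → C:1 H:2
  CH2 → C:1 H:2
  CH2 → C:1 H:2
  CH3 → C:1 H:3
Element totals:
  C: 8
  H: 17
  N: 1
  O: 1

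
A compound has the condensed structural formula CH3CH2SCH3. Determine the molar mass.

76.16 g/mol

Atom tally by fragment:
  CH3 → C:1 H:3
  CH2SCH3 → C:2 H:5 S:1
Element totals:
  C: 3
  H: 8
  S: 1
Molecular formula: C3H8S.
  M = 3(12.011) + 8(1.008) + 32.06
    = 36.033 + 8.064 + 32.060 = 76.157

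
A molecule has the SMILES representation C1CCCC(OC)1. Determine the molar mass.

Atom tally by fragment:
  cyclopentane ring core → C:5 H:10
  (− 1 ring H displaced by substituents)
  + OCH3 → C:1 H:3 O:1
Element totals:
  C: 6
  H: 12
  O: 1
Molecular formula: C6H12O.
  M = 6(12.011) + 12(1.008) + 15.999
    = 72.066 + 12.096 + 15.999 = 100.161

100.16 g/mol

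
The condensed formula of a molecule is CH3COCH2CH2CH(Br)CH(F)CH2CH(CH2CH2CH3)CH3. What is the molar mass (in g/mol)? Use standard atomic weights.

Atom tally by fragment:
  CH3COCH2 → C:3 H:5 O:1
  CH2 → C:1 H:2
  CH(Br) → C:1 H:1 Br:1
  CH(F) → C:1 H:1 F:1
  CH2 → C:1 H:2
  CH(CH2CH2CH3) → C:4 H:8
  CH3 → C:1 H:3
Element totals:
  C: 12
  H: 22
  Br: 1
  F: 1
  O: 1
Molecular formula: C12H22BrFO.
  M = 12(12.011) + 22(1.008) + 79.904 + 18.998 + 15.999
    = 144.132 + 22.176 + 79.904 + 18.998 + 15.999 = 281.209

281.21 g/mol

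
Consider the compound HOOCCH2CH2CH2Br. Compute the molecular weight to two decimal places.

Element totals:
  C: 4
  H: 7
  Br: 1
  O: 2
Molecular formula: C4H7BrO2.
  M = 4(12.011) + 7(1.008) + 79.904 + 2(15.999)
    = 48.044 + 7.056 + 79.904 + 31.998 = 167.002

167.00 g/mol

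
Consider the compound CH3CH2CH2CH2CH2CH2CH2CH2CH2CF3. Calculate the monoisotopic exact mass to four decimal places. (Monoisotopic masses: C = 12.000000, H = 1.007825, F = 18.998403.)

Atom tally by fragment:
  CH3 → C:1 H:3
  CH2 → C:1 H:2
  CH2 → C:1 H:2
  CH2 → C:1 H:2
  CH2 → C:1 H:2
  CH2 → C:1 H:2
  CH2 → C:1 H:2
  CH2 → C:1 H:2
  CH2CF3 → C:2 H:2 F:3
Element totals:
  C: 10
  H: 19
  F: 3
Molecular formula: C10H19F3.
  M = 10(12.0) + 19(1.007825) + 3(18.998403)
    = 120.000000 + 19.148675 + 56.995209 = 196.143884

196.1439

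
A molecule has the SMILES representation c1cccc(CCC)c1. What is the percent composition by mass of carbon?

Atom tally by fragment:
  benzene ring core → C:6 H:6
  (− 1 ring H displaced by substituents)
  + CH2CH2CH3 → C:3 H:7
Element totals:
  C: 9
  H: 12
Molecular formula: C9H12.
Molar mass = 120.195 g/mol.
Mass from C: 9 × 12.011 = 108.099 g/mol.
%C = 108.099 / 120.195 × 100 = 89.94%.

89.94%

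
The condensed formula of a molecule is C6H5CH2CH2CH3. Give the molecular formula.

C9H12

Atom tally by fragment:
  C6H5CH2 → C:7 H:7
  CH2 → C:1 H:2
  CH3 → C:1 H:3
Element totals:
  C: 9
  H: 12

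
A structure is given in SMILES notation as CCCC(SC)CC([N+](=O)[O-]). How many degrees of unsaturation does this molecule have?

1

Atom tally by fragment:
  CH3 → C:1 H:3
  CH2 → C:1 H:2
  CH2 → C:1 H:2
  CH(SCH3) → C:2 H:4 S:1
  CH2 → C:1 H:2
  CH2NO2 → C:1 H:2 N:1 O:2
Element totals:
  C: 7
  H: 15
  N: 1
  O: 2
  S: 1
Molecular formula: C7H15NO2S.
DoU = (2C + 2 + N − H − X) / 2 = (2·7 + 2 + 1 − 15 − 0) / 2 = 1.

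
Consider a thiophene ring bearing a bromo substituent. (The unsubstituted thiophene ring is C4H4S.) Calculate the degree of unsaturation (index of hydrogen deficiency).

3

Atom tally by fragment:
  thiophene ring core → C:4 H:4 S:1
  (− 1 ring H displaced by substituents)
  + Br → Br:1
Element totals:
  C: 4
  H: 3
  Br: 1
  S: 1
Molecular formula: C4H3BrS.
DoU = (2C + 2 + N − H − X) / 2 = (2·4 + 2 + 0 − 3 − 1) / 2 = 3.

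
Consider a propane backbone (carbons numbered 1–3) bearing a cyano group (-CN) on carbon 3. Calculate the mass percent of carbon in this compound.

69.52%

Atom tally by fragment:
  CH3 → C:1 H:3
  CH2 → C:1 H:2
  CH2CN → C:2 H:2 N:1
Element totals:
  C: 4
  H: 7
  N: 1
Molecular formula: C4H7N.
Molar mass = 69.107 g/mol.
Mass from C: 4 × 12.011 = 48.044 g/mol.
%C = 48.044 / 69.107 × 100 = 69.52%.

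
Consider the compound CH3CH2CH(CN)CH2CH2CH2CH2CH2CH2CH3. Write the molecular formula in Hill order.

C11H21N

Atom tally by fragment:
  CH3 → C:1 H:3
  CH2 → C:1 H:2
  CH(CN) → C:2 H:1 N:1
  CH2 → C:1 H:2
  CH2 → C:1 H:2
  CH2 → C:1 H:2
  CH2 → C:1 H:2
  CH2 → C:1 H:2
  CH2 → C:1 H:2
  CH3 → C:1 H:3
Element totals:
  C: 11
  H: 21
  N: 1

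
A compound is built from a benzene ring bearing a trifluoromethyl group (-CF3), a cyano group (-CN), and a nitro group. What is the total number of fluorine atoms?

Atom tally by fragment:
  benzene ring core → C:6 H:6
  (− 3 ring H displaced by substituents)
  + CF3 → C:1 F:3
  + CN → C:1 N:1
  + NO2 → N:1 O:2
Element totals:
  C: 8
  H: 3
  F: 3
  N: 2
  O: 2

3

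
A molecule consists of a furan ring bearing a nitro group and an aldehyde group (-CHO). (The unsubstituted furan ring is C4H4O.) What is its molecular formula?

C5H3NO4

Atom tally by fragment:
  furan ring core → C:4 H:4 O:1
  (− 2 ring H displaced by substituents)
  + NO2 → N:1 O:2
  + CHO → C:1 H:1 O:1
Element totals:
  C: 5
  H: 3
  N: 1
  O: 4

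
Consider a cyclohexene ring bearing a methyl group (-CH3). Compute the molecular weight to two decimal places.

96.17 g/mol

Atom tally by fragment:
  cyclohexene ring core → C:6 H:10
  (− 1 ring H displaced by substituents)
  + CH3 → C:1 H:3
Element totals:
  C: 7
  H: 12
Molecular formula: C7H12.
  M = 7(12.011) + 12(1.008)
    = 84.077 + 12.096 = 96.173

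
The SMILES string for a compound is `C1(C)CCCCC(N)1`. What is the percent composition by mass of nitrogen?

Atom tally by fragment:
  cyclohexane ring core → C:6 H:12
  (− 2 ring H displaced by substituents)
  + CH3 → C:1 H:3
  + NH2 → N:1 H:2
Element totals:
  C: 7
  H: 15
  N: 1
Molecular formula: C7H15N.
Molar mass = 113.204 g/mol.
Mass from N: 1 × 14.007 = 14.007 g/mol.
%N = 14.007 / 113.204 × 100 = 12.37%.

12.37%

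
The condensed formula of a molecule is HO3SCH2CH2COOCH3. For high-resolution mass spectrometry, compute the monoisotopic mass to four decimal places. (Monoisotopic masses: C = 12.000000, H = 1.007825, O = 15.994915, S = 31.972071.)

168.0092

Atom tally by fragment:
  HO3SCH2 → C:1 H:3 S:1 O:3
  CH2COOCH3 → C:3 H:5 O:2
Element totals:
  C: 4
  H: 8
  O: 5
  S: 1
Molecular formula: C4H8O5S.
  M = 4(12.0) + 8(1.007825) + 5(15.994915) + 31.972071
    = 48.000000 + 8.062600 + 79.974575 + 31.972071 = 168.009246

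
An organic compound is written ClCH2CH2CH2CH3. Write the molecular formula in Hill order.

Atom tally by fragment:
  ClCH2 → C:1 H:2 Cl:1
  CH2 → C:1 H:2
  CH2 → C:1 H:2
  CH3 → C:1 H:3
Element totals:
  C: 4
  H: 9
  Cl: 1

C4H9Cl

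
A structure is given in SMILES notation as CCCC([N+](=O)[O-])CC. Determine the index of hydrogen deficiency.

1

Atom tally by fragment:
  CH3 → C:1 H:3
  CH2 → C:1 H:2
  CH2 → C:1 H:2
  CH(NO2) → C:1 H:1 N:1 O:2
  CH2 → C:1 H:2
  CH3 → C:1 H:3
Element totals:
  C: 6
  H: 13
  N: 1
  O: 2
Molecular formula: C6H13NO2.
DoU = (2C + 2 + N − H − X) / 2 = (2·6 + 2 + 1 − 13 − 0) / 2 = 1.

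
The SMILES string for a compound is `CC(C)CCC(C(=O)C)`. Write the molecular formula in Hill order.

Atom tally by fragment:
  CH3 → C:1 H:3
  CH(CH3) → C:2 H:4
  CH2 → C:1 H:2
  CH2 → C:1 H:2
  CH2COCH3 → C:3 H:5 O:1
Element totals:
  C: 8
  H: 16
  O: 1

C8H16O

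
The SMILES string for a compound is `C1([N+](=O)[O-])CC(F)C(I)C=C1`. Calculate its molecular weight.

Atom tally by fragment:
  cyclohexene ring core → C:6 H:10
  (− 3 ring H displaced by substituents)
  + NO2 → N:1 O:2
  + F → F:1
  + I → I:1
Element totals:
  C: 6
  H: 7
  F: 1
  I: 1
  N: 1
  O: 2
Molecular formula: C6H7FINO2.
  M = 6(12.011) + 7(1.008) + 18.998 + 126.904 + 14.007 + 2(15.999)
    = 72.066 + 7.056 + 18.998 + 126.904 + 14.007 + 31.998 = 271.029

271.03 g/mol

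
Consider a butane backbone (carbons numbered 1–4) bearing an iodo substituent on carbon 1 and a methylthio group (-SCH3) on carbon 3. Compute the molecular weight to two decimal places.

230.11 g/mol

Atom tally by fragment:
  ICH2 → C:1 H:2 I:1
  CH2 → C:1 H:2
  CH(SCH3) → C:2 H:4 S:1
  CH3 → C:1 H:3
Element totals:
  C: 5
  H: 11
  I: 1
  S: 1
Molecular formula: C5H11IS.
  M = 5(12.011) + 11(1.008) + 126.904 + 32.06
    = 60.055 + 11.088 + 126.904 + 32.060 = 230.107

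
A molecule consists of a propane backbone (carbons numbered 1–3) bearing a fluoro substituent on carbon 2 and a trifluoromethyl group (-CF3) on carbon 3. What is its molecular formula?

Atom tally by fragment:
  CH3 → C:1 H:3
  CH(F) → C:1 H:1 F:1
  CH2CF3 → C:2 H:2 F:3
Element totals:
  C: 4
  H: 6
  F: 4

C4H6F4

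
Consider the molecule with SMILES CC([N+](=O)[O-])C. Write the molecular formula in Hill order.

C3H7NO2

Atom tally by fragment:
  CH3 → C:1 H:3
  CH(NO2) → C:1 H:1 N:1 O:2
  CH3 → C:1 H:3
Element totals:
  C: 3
  H: 7
  N: 1
  O: 2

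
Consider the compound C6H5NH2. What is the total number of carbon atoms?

Atom tally by fragment:
  benzene ring core → C:6 H:6
  (− 1 ring H displaced by substituents)
  + NH2 → N:1 H:2
Element totals:
  C: 6
  H: 7
  N: 1

6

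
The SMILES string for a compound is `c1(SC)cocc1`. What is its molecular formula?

Atom tally by fragment:
  furan ring core → C:4 H:4 O:1
  (− 1 ring H displaced by substituents)
  + SCH3 → C:1 H:3 S:1
Element totals:
  C: 5
  H: 6
  O: 1
  S: 1

C5H6OS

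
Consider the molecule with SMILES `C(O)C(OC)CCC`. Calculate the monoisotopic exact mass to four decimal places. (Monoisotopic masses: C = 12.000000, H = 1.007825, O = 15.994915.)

118.0994

Atom tally by fragment:
  HOCH2 → C:1 H:3 O:1
  CH(OCH3) → C:2 H:4 O:1
  CH2 → C:1 H:2
  CH2 → C:1 H:2
  CH3 → C:1 H:3
Element totals:
  C: 6
  H: 14
  O: 2
Molecular formula: C6H14O2.
  M = 6(12.0) + 14(1.007825) + 2(15.994915)
    = 72.000000 + 14.109550 + 31.989830 = 118.099380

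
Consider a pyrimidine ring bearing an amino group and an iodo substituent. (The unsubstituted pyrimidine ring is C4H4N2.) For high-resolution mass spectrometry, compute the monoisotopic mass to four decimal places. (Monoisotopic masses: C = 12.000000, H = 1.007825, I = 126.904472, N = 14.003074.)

Atom tally by fragment:
  pyrimidine ring core → C:4 H:4 N:2
  (− 2 ring H displaced by substituents)
  + NH2 → N:1 H:2
  + I → I:1
Element totals:
  C: 4
  H: 4
  I: 1
  N: 3
Molecular formula: C4H4IN3.
  M = 4(12.0) + 4(1.007825) + 126.904472 + 3(14.003074)
    = 48.000000 + 4.031300 + 126.904472 + 42.009222 = 220.944994

220.9450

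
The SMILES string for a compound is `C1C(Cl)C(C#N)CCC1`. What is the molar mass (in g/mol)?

143.61 g/mol

Atom tally by fragment:
  cyclohexane ring core → C:6 H:12
  (− 2 ring H displaced by substituents)
  + Cl → Cl:1
  + CN → C:1 N:1
Element totals:
  C: 7
  H: 10
  Cl: 1
  N: 1
Molecular formula: C7H10ClN.
  M = 7(12.011) + 10(1.008) + 35.45 + 14.007
    = 84.077 + 10.080 + 35.450 + 14.007 = 143.614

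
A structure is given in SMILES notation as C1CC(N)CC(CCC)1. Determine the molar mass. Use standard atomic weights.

127.23 g/mol

Atom tally by fragment:
  cyclopentane ring core → C:5 H:10
  (− 2 ring H displaced by substituents)
  + NH2 → N:1 H:2
  + CH2CH2CH3 → C:3 H:7
Element totals:
  C: 8
  H: 17
  N: 1
Molecular formula: C8H17N.
  M = 8(12.011) + 17(1.008) + 14.007
    = 96.088 + 17.136 + 14.007 = 127.231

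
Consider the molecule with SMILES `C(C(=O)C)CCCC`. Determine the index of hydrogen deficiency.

1

Atom tally by fragment:
  CH3COCH2 → C:3 H:5 O:1
  CH2 → C:1 H:2
  CH2 → C:1 H:2
  CH2 → C:1 H:2
  CH3 → C:1 H:3
Element totals:
  C: 7
  H: 14
  O: 1
Molecular formula: C7H14O.
DoU = (2C + 2 + N − H − X) / 2 = (2·7 + 2 + 0 − 14 − 0) / 2 = 1.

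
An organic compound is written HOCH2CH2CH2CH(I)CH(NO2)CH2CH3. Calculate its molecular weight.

Element totals:
  C: 7
  H: 14
  I: 1
  N: 1
  O: 3
Molecular formula: C7H14INO3.
  M = 7(12.011) + 14(1.008) + 126.904 + 14.007 + 3(15.999)
    = 84.077 + 14.112 + 126.904 + 14.007 + 47.997 = 287.097

287.10 g/mol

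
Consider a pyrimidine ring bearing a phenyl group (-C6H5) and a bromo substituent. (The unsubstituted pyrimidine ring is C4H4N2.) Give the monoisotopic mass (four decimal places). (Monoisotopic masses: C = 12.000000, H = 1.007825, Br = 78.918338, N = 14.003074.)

Atom tally by fragment:
  pyrimidine ring core → C:4 H:4 N:2
  (− 2 ring H displaced by substituents)
  + C6H5 → C:6 H:5
  + Br → Br:1
Element totals:
  C: 10
  H: 7
  Br: 1
  N: 2
Molecular formula: C10H7BrN2.
  M = 10(12.0) + 7(1.007825) + 78.918338 + 2(14.003074)
    = 120.000000 + 7.054775 + 78.918338 + 28.006148 = 233.979261

233.9793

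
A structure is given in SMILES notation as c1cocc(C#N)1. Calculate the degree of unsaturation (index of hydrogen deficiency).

Atom tally by fragment:
  furan ring core → C:4 H:4 O:1
  (− 1 ring H displaced by substituents)
  + CN → C:1 N:1
Element totals:
  C: 5
  H: 3
  N: 1
  O: 1
Molecular formula: C5H3NO.
DoU = (2C + 2 + N − H − X) / 2 = (2·5 + 2 + 1 − 3 − 0) / 2 = 5.

5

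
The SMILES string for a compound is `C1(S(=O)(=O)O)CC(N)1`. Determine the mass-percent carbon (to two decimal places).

26.27%

Atom tally by fragment:
  cyclopropane ring core → C:3 H:6
  (− 2 ring H displaced by substituents)
  + SO3H → S:1 O:3 H:1
  + NH2 → N:1 H:2
Element totals:
  C: 3
  H: 7
  N: 1
  O: 3
  S: 1
Molecular formula: C3H7NO3S.
Molar mass = 137.153 g/mol.
Mass from C: 3 × 12.011 = 36.033 g/mol.
%C = 36.033 / 137.153 × 100 = 26.27%.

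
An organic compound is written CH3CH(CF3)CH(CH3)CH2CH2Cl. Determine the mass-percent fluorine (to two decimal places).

Element totals:
  C: 7
  H: 12
  Cl: 1
  F: 3
Molecular formula: C7H12ClF3.
Molar mass = 188.617 g/mol.
Mass from F: 3 × 18.998 = 56.994 g/mol.
%F = 56.994 / 188.617 × 100 = 30.22%.

30.22%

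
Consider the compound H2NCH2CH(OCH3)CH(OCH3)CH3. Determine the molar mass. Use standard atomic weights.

133.19 g/mol

Atom tally by fragment:
  H2NCH2 → C:1 H:4 N:1
  CH(OCH3) → C:2 H:4 O:1
  CH(OCH3) → C:2 H:4 O:1
  CH3 → C:1 H:3
Element totals:
  C: 6
  H: 15
  N: 1
  O: 2
Molecular formula: C6H15NO2.
  M = 6(12.011) + 15(1.008) + 14.007 + 2(15.999)
    = 72.066 + 15.120 + 14.007 + 31.998 = 133.191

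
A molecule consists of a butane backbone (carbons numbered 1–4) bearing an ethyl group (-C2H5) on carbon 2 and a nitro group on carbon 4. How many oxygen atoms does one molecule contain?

2

Atom tally by fragment:
  CH3 → C:1 H:3
  CH(C2H5) → C:3 H:6
  CH2 → C:1 H:2
  CH2NO2 → C:1 H:2 N:1 O:2
Element totals:
  C: 6
  H: 13
  N: 1
  O: 2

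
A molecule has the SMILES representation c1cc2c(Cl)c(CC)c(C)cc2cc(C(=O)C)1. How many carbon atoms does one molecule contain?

15

Atom tally by fragment:
  naphthalene ring system core → C:10 H:8
  (− 4 ring H displaced by substituents)
  + Cl → Cl:1
  + C2H5 → C:2 H:5
  + CH3 → C:1 H:3
  + COCH3 → C:2 H:3 O:1
Element totals:
  C: 15
  H: 15
  Cl: 1
  O: 1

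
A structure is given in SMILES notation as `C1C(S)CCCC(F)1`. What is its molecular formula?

C6H11FS

Atom tally by fragment:
  cyclohexane ring core → C:6 H:12
  (− 2 ring H displaced by substituents)
  + SH → S:1 H:1
  + F → F:1
Element totals:
  C: 6
  H: 11
  F: 1
  S: 1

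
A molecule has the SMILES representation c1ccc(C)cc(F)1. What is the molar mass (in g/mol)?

Atom tally by fragment:
  benzene ring core → C:6 H:6
  (− 2 ring H displaced by substituents)
  + CH3 → C:1 H:3
  + F → F:1
Element totals:
  C: 7
  H: 7
  F: 1
Molecular formula: C7H7F.
  M = 7(12.011) + 7(1.008) + 18.998
    = 84.077 + 7.056 + 18.998 = 110.131

110.13 g/mol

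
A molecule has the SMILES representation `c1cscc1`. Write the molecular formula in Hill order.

C4H4S

Atom tally by fragment:
  thiophene ring core → C:4 H:4 S:1
Element totals:
  C: 4
  H: 4
  S: 1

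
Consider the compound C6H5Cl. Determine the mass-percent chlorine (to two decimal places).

Element totals:
  C: 6
  H: 5
  Cl: 1
Molecular formula: C6H5Cl.
Molar mass = 112.556 g/mol.
Mass from Cl: 1 × 35.45 = 35.450 g/mol.
%Cl = 35.450 / 112.556 × 100 = 31.50%.

31.50%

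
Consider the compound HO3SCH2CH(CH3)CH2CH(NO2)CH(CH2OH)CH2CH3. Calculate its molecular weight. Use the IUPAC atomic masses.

Atom tally by fragment:
  HO3SCH2 → C:1 H:3 S:1 O:3
  CH(CH3) → C:2 H:4
  CH2 → C:1 H:2
  CH(NO2) → C:1 H:1 N:1 O:2
  CH(CH2OH) → C:2 H:4 O:1
  CH2 → C:1 H:2
  CH3 → C:1 H:3
Element totals:
  C: 9
  H: 19
  N: 1
  O: 6
  S: 1
Molecular formula: C9H19NO6S.
  M = 9(12.011) + 19(1.008) + 14.007 + 6(15.999) + 32.06
    = 108.099 + 19.152 + 14.007 + 95.994 + 32.060 = 269.312

269.31 g/mol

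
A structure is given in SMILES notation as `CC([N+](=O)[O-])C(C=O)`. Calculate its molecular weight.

Atom tally by fragment:
  CH3 → C:1 H:3
  CH(NO2) → C:1 H:1 N:1 O:2
  CH2CHO → C:2 H:3 O:1
Element totals:
  C: 4
  H: 7
  N: 1
  O: 3
Molecular formula: C4H7NO3.
  M = 4(12.011) + 7(1.008) + 14.007 + 3(15.999)
    = 48.044 + 7.056 + 14.007 + 47.997 = 117.104

117.10 g/mol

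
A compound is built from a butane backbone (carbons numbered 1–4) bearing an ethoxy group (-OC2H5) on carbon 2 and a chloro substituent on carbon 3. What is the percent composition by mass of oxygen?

11.71%

Atom tally by fragment:
  CH3 → C:1 H:3
  CH(OC2H5) → C:3 H:6 O:1
  CH(Cl) → C:1 H:1 Cl:1
  CH3 → C:1 H:3
Element totals:
  C: 6
  H: 13
  Cl: 1
  O: 1
Molecular formula: C6H13ClO.
Molar mass = 136.619 g/mol.
Mass from O: 1 × 15.999 = 15.999 g/mol.
%O = 15.999 / 136.619 × 100 = 11.71%.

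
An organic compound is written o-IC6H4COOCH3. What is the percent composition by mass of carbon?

Atom tally by fragment:
  benzene ring core → C:6 H:6
  (− 2 ring H displaced by substituents)
  + I → I:1
  + COOCH3 → C:2 H:3 O:2
Element totals:
  C: 8
  H: 7
  I: 1
  O: 2
Molecular formula: C8H7IO2.
Molar mass = 262.046 g/mol.
Mass from C: 8 × 12.011 = 96.088 g/mol.
%C = 96.088 / 262.046 × 100 = 36.67%.

36.67%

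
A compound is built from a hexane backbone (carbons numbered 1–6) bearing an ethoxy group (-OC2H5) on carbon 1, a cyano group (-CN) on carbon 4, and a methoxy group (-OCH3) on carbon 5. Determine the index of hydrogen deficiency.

Atom tally by fragment:
  C2H5OCH2 → C:3 H:7 O:1
  CH2 → C:1 H:2
  CH2 → C:1 H:2
  CH(CN) → C:2 H:1 N:1
  CH(OCH3) → C:2 H:4 O:1
  CH3 → C:1 H:3
Element totals:
  C: 10
  H: 19
  N: 1
  O: 2
Molecular formula: C10H19NO2.
DoU = (2C + 2 + N − H − X) / 2 = (2·10 + 2 + 1 − 19 − 0) / 2 = 2.

2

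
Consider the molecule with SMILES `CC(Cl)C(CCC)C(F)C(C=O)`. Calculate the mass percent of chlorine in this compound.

Atom tally by fragment:
  CH3 → C:1 H:3
  CH(Cl) → C:1 H:1 Cl:1
  CH(CH2CH2CH3) → C:4 H:8
  CH(F) → C:1 H:1 F:1
  CH2CHO → C:2 H:3 O:1
Element totals:
  C: 9
  H: 16
  Cl: 1
  F: 1
  O: 1
Molecular formula: C9H16ClFO.
Molar mass = 194.674 g/mol.
Mass from Cl: 1 × 35.45 = 35.450 g/mol.
%Cl = 35.450 / 194.674 × 100 = 18.21%.

18.21%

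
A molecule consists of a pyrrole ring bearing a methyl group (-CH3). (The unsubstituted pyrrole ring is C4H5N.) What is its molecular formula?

C5H7N

Atom tally by fragment:
  pyrrole ring core → C:4 H:5 N:1
  (− 1 ring H displaced by substituents)
  + CH3 → C:1 H:3
Element totals:
  C: 5
  H: 7
  N: 1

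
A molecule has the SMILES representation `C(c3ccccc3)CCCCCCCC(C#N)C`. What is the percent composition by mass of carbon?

Atom tally by fragment:
  C6H5CH2 → C:7 H:7
  CH2 → C:1 H:2
  CH2 → C:1 H:2
  CH2 → C:1 H:2
  CH2 → C:1 H:2
  CH2 → C:1 H:2
  CH2 → C:1 H:2
  CH2 → C:1 H:2
  CH(CN) → C:2 H:1 N:1
  CH3 → C:1 H:3
Element totals:
  C: 17
  H: 25
  N: 1
Molecular formula: C17H25N.
Molar mass = 243.394 g/mol.
Mass from C: 17 × 12.011 = 204.187 g/mol.
%C = 204.187 / 243.394 × 100 = 83.89%.

83.89%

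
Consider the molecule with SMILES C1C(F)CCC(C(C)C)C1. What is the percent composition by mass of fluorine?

Atom tally by fragment:
  cyclohexane ring core → C:6 H:12
  (− 2 ring H displaced by substituents)
  + F → F:1
  + CH(CH3)2 → C:3 H:7
Element totals:
  C: 9
  H: 17
  F: 1
Molecular formula: C9H17F.
Molar mass = 144.233 g/mol.
Mass from F: 1 × 18.998 = 18.998 g/mol.
%F = 18.998 / 144.233 × 100 = 13.17%.

13.17%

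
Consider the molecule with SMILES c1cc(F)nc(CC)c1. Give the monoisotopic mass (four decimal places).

Atom tally by fragment:
  pyridine ring core → C:5 H:5 N:1
  (− 2 ring H displaced by substituents)
  + F → F:1
  + C2H5 → C:2 H:5
Element totals:
  C: 7
  H: 8
  F: 1
  N: 1
Molecular formula: C7H8FN.
  M = 7(12.0) + 8(1.007825) + 18.998403 + 14.003074
    = 84.000000 + 8.062600 + 18.998403 + 14.003074 = 125.064077

125.0641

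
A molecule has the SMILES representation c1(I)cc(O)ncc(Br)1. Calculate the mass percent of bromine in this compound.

26.64%

Atom tally by fragment:
  pyridine ring core → C:5 H:5 N:1
  (− 3 ring H displaced by substituents)
  + I → I:1
  + OH → O:1 H:1
  + Br → Br:1
Element totals:
  C: 5
  H: 3
  Br: 1
  I: 1
  N: 1
  O: 1
Molecular formula: C5H3BrINO.
Molar mass = 299.893 g/mol.
Mass from Br: 1 × 79.904 = 79.904 g/mol.
%Br = 79.904 / 299.893 × 100 = 26.64%.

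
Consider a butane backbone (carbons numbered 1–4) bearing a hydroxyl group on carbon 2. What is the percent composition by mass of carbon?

64.82%

Atom tally by fragment:
  CH3 → C:1 H:3
  CH(OH) → C:1 H:2 O:1
  CH2 → C:1 H:2
  CH3 → C:1 H:3
Element totals:
  C: 4
  H: 10
  O: 1
Molecular formula: C4H10O.
Molar mass = 74.123 g/mol.
Mass from C: 4 × 12.011 = 48.044 g/mol.
%C = 48.044 / 74.123 × 100 = 64.82%.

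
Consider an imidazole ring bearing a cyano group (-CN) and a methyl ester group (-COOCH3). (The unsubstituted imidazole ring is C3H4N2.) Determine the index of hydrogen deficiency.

6

Atom tally by fragment:
  imidazole ring core → C:3 H:4 N:2
  (− 2 ring H displaced by substituents)
  + CN → C:1 N:1
  + COOCH3 → C:2 H:3 O:2
Element totals:
  C: 6
  H: 5
  N: 3
  O: 2
Molecular formula: C6H5N3O2.
DoU = (2C + 2 + N − H − X) / 2 = (2·6 + 2 + 3 − 5 − 0) / 2 = 6.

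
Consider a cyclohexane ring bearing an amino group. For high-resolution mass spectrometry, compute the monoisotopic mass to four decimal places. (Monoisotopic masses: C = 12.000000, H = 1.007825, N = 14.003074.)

99.1048

Atom tally by fragment:
  cyclohexane ring core → C:6 H:12
  (− 1 ring H displaced by substituents)
  + NH2 → N:1 H:2
Element totals:
  C: 6
  H: 13
  N: 1
Molecular formula: C6H13N.
  M = 6(12.0) + 13(1.007825) + 14.003074
    = 72.000000 + 13.101725 + 14.003074 = 99.104799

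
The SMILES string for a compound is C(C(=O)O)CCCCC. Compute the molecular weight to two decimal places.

Atom tally by fragment:
  HOOCCH2 → C:2 H:3 O:2
  CH2 → C:1 H:2
  CH2 → C:1 H:2
  CH2 → C:1 H:2
  CH2 → C:1 H:2
  CH3 → C:1 H:3
Element totals:
  C: 7
  H: 14
  O: 2
Molecular formula: C7H14O2.
  M = 7(12.011) + 14(1.008) + 2(15.999)
    = 84.077 + 14.112 + 31.998 = 130.187

130.19 g/mol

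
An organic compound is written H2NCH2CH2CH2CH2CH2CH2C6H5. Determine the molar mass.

177.29 g/mol

Element totals:
  C: 12
  H: 19
  N: 1
Molecular formula: C12H19N.
  M = 12(12.011) + 19(1.008) + 14.007
    = 144.132 + 19.152 + 14.007 = 177.291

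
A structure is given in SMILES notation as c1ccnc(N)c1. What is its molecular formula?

Atom tally by fragment:
  pyridine ring core → C:5 H:5 N:1
  (− 1 ring H displaced by substituents)
  + NH2 → N:1 H:2
Element totals:
  C: 5
  H: 6
  N: 2

C5H6N2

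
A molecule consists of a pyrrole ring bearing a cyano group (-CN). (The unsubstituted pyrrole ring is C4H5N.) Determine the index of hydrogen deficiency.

5

Atom tally by fragment:
  pyrrole ring core → C:4 H:5 N:1
  (− 1 ring H displaced by substituents)
  + CN → C:1 N:1
Element totals:
  C: 5
  H: 4
  N: 2
Molecular formula: C5H4N2.
DoU = (2C + 2 + N − H − X) / 2 = (2·5 + 2 + 2 − 4 − 0) / 2 = 5.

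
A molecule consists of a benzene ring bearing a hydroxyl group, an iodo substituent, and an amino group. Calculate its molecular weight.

235.02 g/mol

Atom tally by fragment:
  benzene ring core → C:6 H:6
  (− 3 ring H displaced by substituents)
  + OH → O:1 H:1
  + I → I:1
  + NH2 → N:1 H:2
Element totals:
  C: 6
  H: 6
  I: 1
  N: 1
  O: 1
Molecular formula: C6H6INO.
  M = 6(12.011) + 6(1.008) + 126.904 + 14.007 + 15.999
    = 72.066 + 6.048 + 126.904 + 14.007 + 15.999 = 235.024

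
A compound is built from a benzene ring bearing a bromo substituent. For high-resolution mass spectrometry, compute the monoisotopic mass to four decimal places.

155.9575

Atom tally by fragment:
  benzene ring core → C:6 H:6
  (− 1 ring H displaced by substituents)
  + Br → Br:1
Element totals:
  C: 6
  H: 5
  Br: 1
Molecular formula: C6H5Br.
  M = 6(12.0) + 5(1.007825) + 78.918338
    = 72.000000 + 5.039125 + 78.918338 = 155.957463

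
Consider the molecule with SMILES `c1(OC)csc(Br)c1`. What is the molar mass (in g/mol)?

193.06 g/mol

Atom tally by fragment:
  thiophene ring core → C:4 H:4 S:1
  (− 2 ring H displaced by substituents)
  + OCH3 → C:1 H:3 O:1
  + Br → Br:1
Element totals:
  C: 5
  H: 5
  Br: 1
  O: 1
  S: 1
Molecular formula: C5H5BrOS.
  M = 5(12.011) + 5(1.008) + 79.904 + 15.999 + 32.06
    = 60.055 + 5.040 + 79.904 + 15.999 + 32.060 = 193.058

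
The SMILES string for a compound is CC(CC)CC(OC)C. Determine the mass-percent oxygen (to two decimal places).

12.29%

Atom tally by fragment:
  CH3 → C:1 H:3
  CH(C2H5) → C:3 H:6
  CH2 → C:1 H:2
  CH(OCH3) → C:2 H:4 O:1
  CH3 → C:1 H:3
Element totals:
  C: 8
  H: 18
  O: 1
Molecular formula: C8H18O.
Molar mass = 130.231 g/mol.
Mass from O: 1 × 15.999 = 15.999 g/mol.
%O = 15.999 / 130.231 × 100 = 12.29%.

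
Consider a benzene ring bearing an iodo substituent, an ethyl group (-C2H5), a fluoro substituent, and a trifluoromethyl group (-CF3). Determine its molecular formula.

C9H7F4I

Atom tally by fragment:
  benzene ring core → C:6 H:6
  (− 4 ring H displaced by substituents)
  + I → I:1
  + C2H5 → C:2 H:5
  + F → F:1
  + CF3 → C:1 F:3
Element totals:
  C: 9
  H: 7
  F: 4
  I: 1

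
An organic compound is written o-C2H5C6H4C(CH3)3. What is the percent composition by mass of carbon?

88.82%

Atom tally by fragment:
  benzene ring core → C:6 H:6
  (− 2 ring H displaced by substituents)
  + C2H5 → C:2 H:5
  + C(CH3)3 → C:4 H:9
Element totals:
  C: 12
  H: 18
Molecular formula: C12H18.
Molar mass = 162.276 g/mol.
Mass from C: 12 × 12.011 = 144.132 g/mol.
%C = 144.132 / 162.276 × 100 = 88.82%.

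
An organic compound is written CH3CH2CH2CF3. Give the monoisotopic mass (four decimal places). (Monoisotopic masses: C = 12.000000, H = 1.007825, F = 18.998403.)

112.0500

Element totals:
  C: 4
  H: 7
  F: 3
Molecular formula: C4H7F3.
  M = 4(12.0) + 7(1.007825) + 3(18.998403)
    = 48.000000 + 7.054775 + 56.995209 = 112.049984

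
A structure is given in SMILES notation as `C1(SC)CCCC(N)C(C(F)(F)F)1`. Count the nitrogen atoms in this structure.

Atom tally by fragment:
  cyclohexane ring core → C:6 H:12
  (− 3 ring H displaced by substituents)
  + SCH3 → C:1 H:3 S:1
  + NH2 → N:1 H:2
  + CF3 → C:1 F:3
Element totals:
  C: 8
  H: 14
  F: 3
  N: 1
  S: 1

1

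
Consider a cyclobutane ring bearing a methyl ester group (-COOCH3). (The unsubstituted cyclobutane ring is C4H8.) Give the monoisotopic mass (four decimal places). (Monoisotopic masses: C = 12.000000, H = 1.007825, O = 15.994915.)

114.0681

Atom tally by fragment:
  cyclobutane ring core → C:4 H:8
  (− 1 ring H displaced by substituents)
  + COOCH3 → C:2 H:3 O:2
Element totals:
  C: 6
  H: 10
  O: 2
Molecular formula: C6H10O2.
  M = 6(12.0) + 10(1.007825) + 2(15.994915)
    = 72.000000 + 10.078250 + 31.989830 = 114.068080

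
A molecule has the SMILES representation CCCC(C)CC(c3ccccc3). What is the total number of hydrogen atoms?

20

Atom tally by fragment:
  CH3 → C:1 H:3
  CH2 → C:1 H:2
  CH2 → C:1 H:2
  CH(CH3) → C:2 H:4
  CH2 → C:1 H:2
  CH2C6H5 → C:7 H:7
Element totals:
  C: 13
  H: 20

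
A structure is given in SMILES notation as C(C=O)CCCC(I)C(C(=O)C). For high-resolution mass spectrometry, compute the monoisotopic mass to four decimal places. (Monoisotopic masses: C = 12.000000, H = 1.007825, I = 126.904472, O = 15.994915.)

Atom tally by fragment:
  OHCCH2 → C:2 H:3 O:1
  CH2 → C:1 H:2
  CH2 → C:1 H:2
  CH2 → C:1 H:2
  CH(I) → C:1 H:1 I:1
  CH2COCH3 → C:3 H:5 O:1
Element totals:
  C: 9
  H: 15
  I: 1
  O: 2
Molecular formula: C9H15IO2.
  M = 9(12.0) + 15(1.007825) + 126.904472 + 2(15.994915)
    = 108.000000 + 15.117375 + 126.904472 + 31.989830 = 282.011677

282.0117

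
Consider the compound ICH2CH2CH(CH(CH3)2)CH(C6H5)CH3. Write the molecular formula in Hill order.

Element totals:
  C: 14
  H: 21
  I: 1

C14H21I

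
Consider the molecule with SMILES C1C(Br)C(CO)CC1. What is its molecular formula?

C6H11BrO

Atom tally by fragment:
  cyclopentane ring core → C:5 H:10
  (− 2 ring H displaced by substituents)
  + Br → Br:1
  + CH2OH → C:1 H:3 O:1
Element totals:
  C: 6
  H: 11
  Br: 1
  O: 1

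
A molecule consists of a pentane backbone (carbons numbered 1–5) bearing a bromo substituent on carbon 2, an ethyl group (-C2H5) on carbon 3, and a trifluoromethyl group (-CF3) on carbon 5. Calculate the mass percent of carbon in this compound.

38.89%

Atom tally by fragment:
  CH3 → C:1 H:3
  CH(Br) → C:1 H:1 Br:1
  CH(C2H5) → C:3 H:6
  CH2 → C:1 H:2
  CH2CF3 → C:2 H:2 F:3
Element totals:
  C: 8
  H: 14
  Br: 1
  F: 3
Molecular formula: C8H14BrF3.
Molar mass = 247.098 g/mol.
Mass from C: 8 × 12.011 = 96.088 g/mol.
%C = 96.088 / 247.098 × 100 = 38.89%.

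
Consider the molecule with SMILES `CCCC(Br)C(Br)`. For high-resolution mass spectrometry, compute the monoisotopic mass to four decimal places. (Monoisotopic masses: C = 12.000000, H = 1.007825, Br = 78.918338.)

Atom tally by fragment:
  CH3 → C:1 H:3
  CH2 → C:1 H:2
  CH2 → C:1 H:2
  CH(Br) → C:1 H:1 Br:1
  CH2Br → C:1 H:2 Br:1
Element totals:
  C: 5
  H: 10
  Br: 2
Molecular formula: C5H10Br2.
  M = 5(12.0) + 10(1.007825) + 2(78.918338)
    = 60.000000 + 10.078250 + 157.836676 = 227.914926

227.9149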